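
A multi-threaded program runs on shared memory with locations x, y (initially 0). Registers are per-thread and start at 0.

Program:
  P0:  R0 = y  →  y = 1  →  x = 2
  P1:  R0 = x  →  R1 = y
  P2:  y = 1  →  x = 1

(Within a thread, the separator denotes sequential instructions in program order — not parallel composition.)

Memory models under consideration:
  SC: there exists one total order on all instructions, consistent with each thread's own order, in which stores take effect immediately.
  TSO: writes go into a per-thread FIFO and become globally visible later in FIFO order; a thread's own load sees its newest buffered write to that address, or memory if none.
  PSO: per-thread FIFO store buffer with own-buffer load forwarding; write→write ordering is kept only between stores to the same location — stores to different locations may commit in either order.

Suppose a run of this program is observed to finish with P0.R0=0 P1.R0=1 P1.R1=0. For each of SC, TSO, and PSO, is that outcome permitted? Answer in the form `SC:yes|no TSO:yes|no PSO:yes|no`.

outcome vector order: (P0.R0,P1.R0,P1.R1)
[SC] allowed = {<0 0 0>; <0 0 1>; <0 1 1>; <0 2 1>; <1 0 0>; <1 0 1>; <1 1 1>; <1 2 1>}
[TSO] allowed = {<0 0 0>; <0 0 1>; <0 1 1>; <0 2 1>; <1 0 0>; <1 0 1>; <1 1 1>; <1 2 1>}
[PSO] allowed = {<0 0 0>; <0 0 1>; <0 1 0>; <0 1 1>; <0 2 0>; <0 2 1>; <1 0 0>; <1 0 1>; <1 1 0>; <1 1 1>; <1 2 1>}
target <0 1 0> ∈ {PSO}

SC:no TSO:no PSO:yes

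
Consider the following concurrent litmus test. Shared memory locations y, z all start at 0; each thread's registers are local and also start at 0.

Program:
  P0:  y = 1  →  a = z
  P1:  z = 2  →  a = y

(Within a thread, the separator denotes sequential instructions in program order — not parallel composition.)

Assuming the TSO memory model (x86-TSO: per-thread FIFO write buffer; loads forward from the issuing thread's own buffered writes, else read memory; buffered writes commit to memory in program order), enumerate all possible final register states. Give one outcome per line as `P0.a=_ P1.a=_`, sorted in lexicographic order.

outcome vector order: (P0.a,P1.a)
|TSO outcomes| = 4

P0.a=0 P1.a=0
P0.a=0 P1.a=1
P0.a=2 P1.a=0
P0.a=2 P1.a=1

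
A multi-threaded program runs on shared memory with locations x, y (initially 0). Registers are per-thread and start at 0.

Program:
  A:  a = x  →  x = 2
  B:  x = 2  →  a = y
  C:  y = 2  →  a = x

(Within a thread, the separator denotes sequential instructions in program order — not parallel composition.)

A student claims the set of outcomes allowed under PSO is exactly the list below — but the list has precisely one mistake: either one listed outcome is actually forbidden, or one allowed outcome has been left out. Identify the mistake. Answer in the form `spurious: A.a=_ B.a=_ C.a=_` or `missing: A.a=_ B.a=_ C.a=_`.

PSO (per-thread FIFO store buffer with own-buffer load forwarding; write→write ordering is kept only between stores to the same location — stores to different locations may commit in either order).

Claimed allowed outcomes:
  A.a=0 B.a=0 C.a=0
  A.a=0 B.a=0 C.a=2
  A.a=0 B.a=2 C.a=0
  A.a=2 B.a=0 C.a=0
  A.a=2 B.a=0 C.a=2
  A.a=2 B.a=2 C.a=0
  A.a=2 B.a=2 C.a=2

missing: A.a=0 B.a=2 C.a=2

outcome vector order: (A.a,B.a,C.a)
[PSO] allowed = {<0 0 0> <0 0 2> <0 2 0> <0 2 2> <2 0 0> <2 0 2> <2 2 0> <2 2 2>}
PSO∖claimed = {<0 2 2>}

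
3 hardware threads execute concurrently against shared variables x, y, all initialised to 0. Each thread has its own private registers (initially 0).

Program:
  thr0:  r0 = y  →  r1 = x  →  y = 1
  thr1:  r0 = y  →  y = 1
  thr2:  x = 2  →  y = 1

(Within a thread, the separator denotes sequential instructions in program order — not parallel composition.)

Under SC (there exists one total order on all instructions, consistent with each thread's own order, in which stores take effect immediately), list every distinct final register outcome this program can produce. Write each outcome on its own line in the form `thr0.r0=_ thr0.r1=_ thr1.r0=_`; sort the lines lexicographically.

thr0.r0=0 thr0.r1=0 thr1.r0=0
thr0.r0=0 thr0.r1=0 thr1.r0=1
thr0.r0=0 thr0.r1=2 thr1.r0=0
thr0.r0=0 thr0.r1=2 thr1.r0=1
thr0.r0=1 thr0.r1=0 thr1.r0=0
thr0.r0=1 thr0.r1=2 thr1.r0=0
thr0.r0=1 thr0.r1=2 thr1.r0=1

outcome vector order: (thr0.r0,thr0.r1,thr1.r0)
|SC outcomes| = 7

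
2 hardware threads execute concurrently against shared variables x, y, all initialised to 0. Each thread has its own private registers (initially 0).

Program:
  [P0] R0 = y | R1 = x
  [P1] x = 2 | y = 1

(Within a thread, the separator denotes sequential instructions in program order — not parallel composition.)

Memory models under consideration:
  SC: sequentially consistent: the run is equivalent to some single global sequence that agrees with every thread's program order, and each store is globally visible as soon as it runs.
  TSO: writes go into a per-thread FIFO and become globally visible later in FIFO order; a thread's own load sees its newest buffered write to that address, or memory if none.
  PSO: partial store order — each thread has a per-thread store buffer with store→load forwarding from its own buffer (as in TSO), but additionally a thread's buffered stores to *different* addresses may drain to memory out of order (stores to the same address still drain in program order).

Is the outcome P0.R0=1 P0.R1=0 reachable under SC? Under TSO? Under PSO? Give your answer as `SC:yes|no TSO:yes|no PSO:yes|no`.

SC:no TSO:no PSO:yes

outcome vector order: (P0.R0,P0.R1)
SC: 3 outcomes — {(0,0); (0,2); (1,2)}
TSO: 3 outcomes — {(0,0); (0,2); (1,2)}
PSO: 4 outcomes — {(0,0); (0,2); (1,0); (1,2)}
target (1,0) ∈ {PSO}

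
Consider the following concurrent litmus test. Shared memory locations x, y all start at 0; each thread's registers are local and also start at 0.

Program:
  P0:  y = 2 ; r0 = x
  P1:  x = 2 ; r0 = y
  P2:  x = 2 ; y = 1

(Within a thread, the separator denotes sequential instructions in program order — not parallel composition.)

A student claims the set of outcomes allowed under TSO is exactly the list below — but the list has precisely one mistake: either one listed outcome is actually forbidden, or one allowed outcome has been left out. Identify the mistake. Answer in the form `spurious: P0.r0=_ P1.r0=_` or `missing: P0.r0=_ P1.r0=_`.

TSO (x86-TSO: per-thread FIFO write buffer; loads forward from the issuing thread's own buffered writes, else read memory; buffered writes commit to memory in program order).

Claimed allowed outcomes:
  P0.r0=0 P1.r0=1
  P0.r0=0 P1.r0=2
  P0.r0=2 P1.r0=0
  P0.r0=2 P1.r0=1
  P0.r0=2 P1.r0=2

missing: P0.r0=0 P1.r0=0

outcome vector order: (P0.r0,P1.r0)
under TSO → <0 0> <0 1> <0 2> <2 0> <2 1> <2 2>
TSO∖claimed = {<0 0>}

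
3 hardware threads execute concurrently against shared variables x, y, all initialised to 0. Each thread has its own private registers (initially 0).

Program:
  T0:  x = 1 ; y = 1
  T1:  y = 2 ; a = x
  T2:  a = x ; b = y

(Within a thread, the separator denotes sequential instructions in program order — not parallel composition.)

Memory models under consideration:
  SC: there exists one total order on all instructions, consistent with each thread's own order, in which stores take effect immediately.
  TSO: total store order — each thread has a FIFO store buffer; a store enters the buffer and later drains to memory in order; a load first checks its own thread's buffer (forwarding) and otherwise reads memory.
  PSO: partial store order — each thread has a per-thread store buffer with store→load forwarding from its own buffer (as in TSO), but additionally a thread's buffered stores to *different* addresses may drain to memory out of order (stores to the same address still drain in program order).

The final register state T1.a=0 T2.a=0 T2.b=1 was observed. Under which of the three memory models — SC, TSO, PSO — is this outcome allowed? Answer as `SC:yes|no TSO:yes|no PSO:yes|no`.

SC:yes TSO:yes PSO:yes

outcome vector order: (T1.a,T2.a,T2.b)
[SC] allowed = {0/0/0; 0/0/1; 0/0/2; 0/1/1; 0/1/2; 1/0/0; 1/0/1; 1/0/2; 1/1/0; 1/1/1; 1/1/2}
[TSO] allowed = {0/0/0; 0/0/1; 0/0/2; 0/1/0; 0/1/1; 0/1/2; 1/0/0; 1/0/1; 1/0/2; 1/1/0; 1/1/1; 1/1/2}
[PSO] allowed = {0/0/0; 0/0/1; 0/0/2; 0/1/0; 0/1/1; 0/1/2; 1/0/0; 1/0/1; 1/0/2; 1/1/0; 1/1/1; 1/1/2}
target 0/0/1 ∈ {SC,TSO,PSO}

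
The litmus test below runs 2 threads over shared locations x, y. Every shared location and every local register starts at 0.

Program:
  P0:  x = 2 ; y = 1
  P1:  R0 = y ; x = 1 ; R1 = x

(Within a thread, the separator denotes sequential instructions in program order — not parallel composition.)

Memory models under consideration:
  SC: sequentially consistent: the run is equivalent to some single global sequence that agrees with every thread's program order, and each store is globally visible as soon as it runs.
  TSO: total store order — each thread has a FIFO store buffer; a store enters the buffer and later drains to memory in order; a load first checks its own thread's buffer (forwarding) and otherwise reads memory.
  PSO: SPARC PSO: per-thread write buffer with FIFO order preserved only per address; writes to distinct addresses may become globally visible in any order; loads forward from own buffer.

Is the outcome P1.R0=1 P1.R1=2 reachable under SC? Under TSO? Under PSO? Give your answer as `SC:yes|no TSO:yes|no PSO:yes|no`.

SC:no TSO:no PSO:yes

outcome vector order: (P1.R0,P1.R1)
SC (3): 01, 02, 11
TSO (3): 01, 02, 11
PSO (4): 01, 02, 11, 12
target 12 ∈ {PSO}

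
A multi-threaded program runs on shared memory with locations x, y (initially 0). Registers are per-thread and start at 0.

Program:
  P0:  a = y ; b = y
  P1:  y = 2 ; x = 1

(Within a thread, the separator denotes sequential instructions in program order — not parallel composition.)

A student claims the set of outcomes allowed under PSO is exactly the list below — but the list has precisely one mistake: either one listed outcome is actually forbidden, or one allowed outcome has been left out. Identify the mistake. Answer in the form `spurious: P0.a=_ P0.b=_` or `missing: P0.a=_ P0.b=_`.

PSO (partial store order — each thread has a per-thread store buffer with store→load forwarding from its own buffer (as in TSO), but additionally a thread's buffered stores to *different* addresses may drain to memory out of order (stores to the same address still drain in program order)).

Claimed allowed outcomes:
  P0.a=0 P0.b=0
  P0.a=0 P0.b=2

missing: P0.a=2 P0.b=2

outcome vector order: (P0.a,P0.b)
[PSO] allowed = {(0,0); (0,2); (2,2)}
PSO∖claimed = {(2,2)}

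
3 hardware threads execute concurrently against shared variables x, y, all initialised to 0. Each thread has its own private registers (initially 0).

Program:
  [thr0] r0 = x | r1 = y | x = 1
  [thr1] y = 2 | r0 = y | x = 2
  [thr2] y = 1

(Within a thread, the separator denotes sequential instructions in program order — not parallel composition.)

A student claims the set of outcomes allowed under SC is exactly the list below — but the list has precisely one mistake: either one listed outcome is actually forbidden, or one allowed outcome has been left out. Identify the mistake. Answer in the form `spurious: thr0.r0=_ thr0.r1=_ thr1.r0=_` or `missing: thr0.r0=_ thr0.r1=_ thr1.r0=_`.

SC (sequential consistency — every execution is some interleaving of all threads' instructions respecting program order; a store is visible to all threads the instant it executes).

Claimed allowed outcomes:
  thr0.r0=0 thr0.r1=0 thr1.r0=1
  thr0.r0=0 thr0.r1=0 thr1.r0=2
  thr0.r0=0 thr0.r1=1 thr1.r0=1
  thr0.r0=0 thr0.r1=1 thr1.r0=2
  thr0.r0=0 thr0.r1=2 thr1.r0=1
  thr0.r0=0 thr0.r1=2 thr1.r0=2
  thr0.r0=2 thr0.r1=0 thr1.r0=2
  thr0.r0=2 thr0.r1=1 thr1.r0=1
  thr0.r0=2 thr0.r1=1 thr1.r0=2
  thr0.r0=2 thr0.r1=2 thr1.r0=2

outcome vector order: (thr0.r0,thr0.r1,thr1.r0)
under SC → (0,0,1), (0,0,2), (0,1,1), (0,1,2), (0,2,1), (0,2,2), (2,1,1), (2,1,2), (2,2,2)
claimed∖SC = {(2,0,2)}

spurious: thr0.r0=2 thr0.r1=0 thr1.r0=2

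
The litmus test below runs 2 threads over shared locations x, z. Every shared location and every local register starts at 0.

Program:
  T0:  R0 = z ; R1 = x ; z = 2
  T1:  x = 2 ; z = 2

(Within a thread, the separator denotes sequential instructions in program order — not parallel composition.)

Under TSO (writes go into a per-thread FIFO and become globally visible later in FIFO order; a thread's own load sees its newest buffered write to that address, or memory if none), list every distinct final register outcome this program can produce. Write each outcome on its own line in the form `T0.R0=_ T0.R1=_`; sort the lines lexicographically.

outcome vector order: (T0.R0,T0.R1)
|TSO outcomes| = 3

T0.R0=0 T0.R1=0
T0.R0=0 T0.R1=2
T0.R0=2 T0.R1=2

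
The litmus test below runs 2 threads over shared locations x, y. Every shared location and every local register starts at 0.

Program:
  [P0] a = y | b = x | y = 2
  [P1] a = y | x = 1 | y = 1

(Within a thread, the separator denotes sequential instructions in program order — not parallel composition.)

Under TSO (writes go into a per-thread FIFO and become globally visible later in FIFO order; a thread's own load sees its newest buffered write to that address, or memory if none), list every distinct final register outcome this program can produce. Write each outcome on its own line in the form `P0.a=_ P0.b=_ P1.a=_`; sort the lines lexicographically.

outcome vector order: (P0.a,P0.b,P1.a)
|TSO outcomes| = 4

P0.a=0 P0.b=0 P1.a=0
P0.a=0 P0.b=0 P1.a=2
P0.a=0 P0.b=1 P1.a=0
P0.a=1 P0.b=1 P1.a=0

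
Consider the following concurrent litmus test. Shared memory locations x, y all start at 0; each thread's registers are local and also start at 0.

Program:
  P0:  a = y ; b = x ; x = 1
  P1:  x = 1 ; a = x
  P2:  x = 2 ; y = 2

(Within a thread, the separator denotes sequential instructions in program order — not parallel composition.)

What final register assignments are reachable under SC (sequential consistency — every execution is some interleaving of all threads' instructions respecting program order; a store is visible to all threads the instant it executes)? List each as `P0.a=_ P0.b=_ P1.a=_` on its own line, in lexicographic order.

P0.a=0 P0.b=0 P1.a=1
P0.a=0 P0.b=0 P1.a=2
P0.a=0 P0.b=1 P1.a=1
P0.a=0 P0.b=1 P1.a=2
P0.a=0 P0.b=2 P1.a=1
P0.a=0 P0.b=2 P1.a=2
P0.a=2 P0.b=1 P1.a=1
P0.a=2 P0.b=2 P1.a=1
P0.a=2 P0.b=2 P1.a=2

outcome vector order: (P0.a,P0.b,P1.a)
|SC outcomes| = 9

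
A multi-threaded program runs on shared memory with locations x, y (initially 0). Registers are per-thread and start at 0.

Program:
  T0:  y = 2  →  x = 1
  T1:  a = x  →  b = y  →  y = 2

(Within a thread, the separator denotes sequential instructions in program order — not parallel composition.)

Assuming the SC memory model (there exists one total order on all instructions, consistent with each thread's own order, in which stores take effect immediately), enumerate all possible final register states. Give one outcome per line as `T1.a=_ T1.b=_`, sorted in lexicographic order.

T1.a=0 T1.b=0
T1.a=0 T1.b=2
T1.a=1 T1.b=2

outcome vector order: (T1.a,T1.b)
|SC outcomes| = 3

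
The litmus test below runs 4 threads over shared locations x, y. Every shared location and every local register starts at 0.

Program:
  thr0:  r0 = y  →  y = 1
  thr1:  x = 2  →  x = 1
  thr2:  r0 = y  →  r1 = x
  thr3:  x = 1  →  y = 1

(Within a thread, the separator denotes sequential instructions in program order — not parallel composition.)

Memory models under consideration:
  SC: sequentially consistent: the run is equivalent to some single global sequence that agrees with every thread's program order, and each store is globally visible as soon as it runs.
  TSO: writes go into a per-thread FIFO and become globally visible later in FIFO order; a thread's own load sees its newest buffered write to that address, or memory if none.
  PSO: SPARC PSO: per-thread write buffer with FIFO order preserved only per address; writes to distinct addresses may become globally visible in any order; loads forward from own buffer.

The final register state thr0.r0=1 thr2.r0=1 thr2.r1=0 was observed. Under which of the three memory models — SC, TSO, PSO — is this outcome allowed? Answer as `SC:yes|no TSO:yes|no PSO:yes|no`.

SC:no TSO:no PSO:yes

outcome vector order: (thr0.r0,thr2.r0,thr2.r1)
[SC] allowed = {000 001 002 010 011 012 100 101 102 111 112}
[TSO] allowed = {000 001 002 010 011 012 100 101 102 111 112}
[PSO] allowed = {000 001 002 010 011 012 100 101 102 110 111 112}
target 110 ∈ {PSO}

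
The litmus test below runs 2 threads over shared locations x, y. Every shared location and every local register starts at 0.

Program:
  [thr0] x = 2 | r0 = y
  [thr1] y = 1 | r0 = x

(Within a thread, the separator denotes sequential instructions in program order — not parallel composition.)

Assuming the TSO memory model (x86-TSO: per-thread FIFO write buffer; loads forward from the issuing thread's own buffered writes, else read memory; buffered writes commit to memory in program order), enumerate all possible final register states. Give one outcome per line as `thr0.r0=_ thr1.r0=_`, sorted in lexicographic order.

thr0.r0=0 thr1.r0=0
thr0.r0=0 thr1.r0=2
thr0.r0=1 thr1.r0=0
thr0.r0=1 thr1.r0=2

outcome vector order: (thr0.r0,thr1.r0)
|TSO outcomes| = 4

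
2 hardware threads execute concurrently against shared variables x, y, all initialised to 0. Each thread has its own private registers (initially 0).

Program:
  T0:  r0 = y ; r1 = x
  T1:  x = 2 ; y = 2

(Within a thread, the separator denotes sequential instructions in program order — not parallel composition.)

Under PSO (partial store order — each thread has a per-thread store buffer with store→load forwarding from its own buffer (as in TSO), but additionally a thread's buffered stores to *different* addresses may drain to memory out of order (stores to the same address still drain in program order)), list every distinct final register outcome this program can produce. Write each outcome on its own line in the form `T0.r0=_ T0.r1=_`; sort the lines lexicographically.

outcome vector order: (T0.r0,T0.r1)
|PSO outcomes| = 4

T0.r0=0 T0.r1=0
T0.r0=0 T0.r1=2
T0.r0=2 T0.r1=0
T0.r0=2 T0.r1=2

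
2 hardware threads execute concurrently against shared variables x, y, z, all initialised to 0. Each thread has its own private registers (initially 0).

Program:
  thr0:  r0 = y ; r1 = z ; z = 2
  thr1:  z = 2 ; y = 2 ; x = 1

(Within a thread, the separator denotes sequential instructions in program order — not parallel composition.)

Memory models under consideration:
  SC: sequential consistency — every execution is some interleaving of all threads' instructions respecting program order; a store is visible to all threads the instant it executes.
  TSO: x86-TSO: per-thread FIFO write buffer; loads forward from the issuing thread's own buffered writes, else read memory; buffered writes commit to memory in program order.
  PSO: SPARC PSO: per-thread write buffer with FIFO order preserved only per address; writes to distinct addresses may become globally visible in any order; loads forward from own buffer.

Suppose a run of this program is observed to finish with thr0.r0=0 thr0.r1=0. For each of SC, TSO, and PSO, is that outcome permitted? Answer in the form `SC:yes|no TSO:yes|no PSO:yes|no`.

outcome vector order: (thr0.r0,thr0.r1)
SC: 3 outcomes — {<0 0>; <0 2>; <2 2>}
TSO: 3 outcomes — {<0 0>; <0 2>; <2 2>}
PSO: 4 outcomes — {<0 0>; <0 2>; <2 0>; <2 2>}
target <0 0> ∈ {SC,TSO,PSO}

SC:yes TSO:yes PSO:yes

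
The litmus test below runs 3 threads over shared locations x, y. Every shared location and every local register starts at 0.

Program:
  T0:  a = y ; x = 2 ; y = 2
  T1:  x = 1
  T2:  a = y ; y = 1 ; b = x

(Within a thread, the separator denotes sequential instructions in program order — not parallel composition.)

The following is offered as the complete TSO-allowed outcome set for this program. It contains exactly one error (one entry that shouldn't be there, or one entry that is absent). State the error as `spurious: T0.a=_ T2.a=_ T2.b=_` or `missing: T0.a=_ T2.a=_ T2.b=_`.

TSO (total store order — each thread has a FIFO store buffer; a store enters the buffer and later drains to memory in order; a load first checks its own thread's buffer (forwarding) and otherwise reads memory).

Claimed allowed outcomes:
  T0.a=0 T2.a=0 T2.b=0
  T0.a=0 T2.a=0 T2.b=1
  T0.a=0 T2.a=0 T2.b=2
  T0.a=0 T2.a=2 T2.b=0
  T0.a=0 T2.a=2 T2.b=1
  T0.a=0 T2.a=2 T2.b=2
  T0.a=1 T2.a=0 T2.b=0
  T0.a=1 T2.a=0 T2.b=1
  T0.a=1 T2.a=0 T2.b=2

outcome vector order: (T0.a,T2.a,T2.b)
under TSO → (0,0,0) (0,0,1) (0,0,2) (0,2,1) (0,2,2) (1,0,0) (1,0,1) (1,0,2)
claimed∖TSO = {(0,2,0)}

spurious: T0.a=0 T2.a=2 T2.b=0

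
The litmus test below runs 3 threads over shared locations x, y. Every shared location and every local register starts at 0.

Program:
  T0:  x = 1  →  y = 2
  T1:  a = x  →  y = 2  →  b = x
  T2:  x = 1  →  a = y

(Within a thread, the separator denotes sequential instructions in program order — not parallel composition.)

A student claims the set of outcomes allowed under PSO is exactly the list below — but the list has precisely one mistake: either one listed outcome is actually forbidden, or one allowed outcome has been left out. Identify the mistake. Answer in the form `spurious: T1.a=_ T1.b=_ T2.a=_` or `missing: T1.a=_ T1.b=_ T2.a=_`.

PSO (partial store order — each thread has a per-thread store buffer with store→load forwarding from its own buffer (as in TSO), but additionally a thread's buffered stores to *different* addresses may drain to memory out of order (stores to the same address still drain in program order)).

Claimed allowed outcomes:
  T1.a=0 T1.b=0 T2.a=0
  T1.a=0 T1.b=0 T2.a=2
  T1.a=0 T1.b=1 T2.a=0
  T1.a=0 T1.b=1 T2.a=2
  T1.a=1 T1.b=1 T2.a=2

outcome vector order: (T1.a,T1.b,T2.a)
under PSO → (0,0,0), (0,0,2), (0,1,0), (0,1,2), (1,1,0), (1,1,2)
PSO∖claimed = {(1,1,0)}

missing: T1.a=1 T1.b=1 T2.a=0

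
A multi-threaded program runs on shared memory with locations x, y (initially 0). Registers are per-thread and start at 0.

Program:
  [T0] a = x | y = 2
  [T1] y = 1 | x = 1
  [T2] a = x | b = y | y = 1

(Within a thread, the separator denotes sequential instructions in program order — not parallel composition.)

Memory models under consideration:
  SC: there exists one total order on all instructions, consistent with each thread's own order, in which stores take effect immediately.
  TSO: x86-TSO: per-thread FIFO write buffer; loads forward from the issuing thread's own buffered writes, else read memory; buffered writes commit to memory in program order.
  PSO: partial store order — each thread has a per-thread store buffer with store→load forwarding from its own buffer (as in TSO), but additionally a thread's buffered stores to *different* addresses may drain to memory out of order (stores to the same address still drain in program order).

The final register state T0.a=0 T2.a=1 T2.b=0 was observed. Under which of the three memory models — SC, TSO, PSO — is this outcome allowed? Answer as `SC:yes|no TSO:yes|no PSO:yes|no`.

outcome vector order: (T0.a,T2.a,T2.b)
[SC] allowed = {<0 0 0> <0 0 1> <0 0 2> <0 1 1> <0 1 2> <1 0 0> <1 0 1> <1 0 2> <1 1 1> <1 1 2>}
[TSO] allowed = {<0 0 0> <0 0 1> <0 0 2> <0 1 1> <0 1 2> <1 0 0> <1 0 1> <1 0 2> <1 1 1> <1 1 2>}
[PSO] allowed = {<0 0 0> <0 0 1> <0 0 2> <0 1 0> <0 1 1> <0 1 2> <1 0 0> <1 0 1> <1 0 2> <1 1 0> <1 1 1> <1 1 2>}
target <0 1 0> ∈ {PSO}

SC:no TSO:no PSO:yes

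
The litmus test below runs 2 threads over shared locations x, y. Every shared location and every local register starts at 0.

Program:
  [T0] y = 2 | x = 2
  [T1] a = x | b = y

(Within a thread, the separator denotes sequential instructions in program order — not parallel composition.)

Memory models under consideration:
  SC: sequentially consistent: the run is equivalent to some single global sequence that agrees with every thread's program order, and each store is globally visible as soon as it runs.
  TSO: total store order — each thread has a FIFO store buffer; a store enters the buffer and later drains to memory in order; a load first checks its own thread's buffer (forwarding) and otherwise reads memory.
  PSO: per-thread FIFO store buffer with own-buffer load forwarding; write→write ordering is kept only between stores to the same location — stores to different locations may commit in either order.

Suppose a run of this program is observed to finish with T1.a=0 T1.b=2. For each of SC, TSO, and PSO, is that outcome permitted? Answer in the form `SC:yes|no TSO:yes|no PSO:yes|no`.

SC:yes TSO:yes PSO:yes

outcome vector order: (T1.a,T1.b)
SC (3): 0/0; 0/2; 2/2
TSO (3): 0/0; 0/2; 2/2
PSO (4): 0/0; 0/2; 2/0; 2/2
target 0/2 ∈ {SC,TSO,PSO}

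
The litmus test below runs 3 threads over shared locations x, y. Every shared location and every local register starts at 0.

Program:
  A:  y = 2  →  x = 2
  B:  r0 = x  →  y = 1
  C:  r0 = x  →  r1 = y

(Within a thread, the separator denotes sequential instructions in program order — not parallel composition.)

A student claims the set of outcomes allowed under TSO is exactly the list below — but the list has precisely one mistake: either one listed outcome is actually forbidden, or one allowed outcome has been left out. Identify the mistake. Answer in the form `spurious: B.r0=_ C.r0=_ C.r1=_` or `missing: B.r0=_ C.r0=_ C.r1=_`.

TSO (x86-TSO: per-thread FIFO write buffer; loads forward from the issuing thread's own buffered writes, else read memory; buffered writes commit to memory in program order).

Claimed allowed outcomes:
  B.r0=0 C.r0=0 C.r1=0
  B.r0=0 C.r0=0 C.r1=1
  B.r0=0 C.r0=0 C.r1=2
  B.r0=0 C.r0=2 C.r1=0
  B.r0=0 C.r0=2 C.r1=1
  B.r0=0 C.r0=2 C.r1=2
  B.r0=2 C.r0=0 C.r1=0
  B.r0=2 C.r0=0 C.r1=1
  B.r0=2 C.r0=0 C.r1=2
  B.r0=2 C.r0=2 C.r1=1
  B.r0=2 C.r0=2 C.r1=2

spurious: B.r0=0 C.r0=2 C.r1=0

outcome vector order: (B.r0,C.r0,C.r1)
TSO (10): 0/0/0 0/0/1 0/0/2 0/2/1 0/2/2 2/0/0 2/0/1 2/0/2 2/2/1 2/2/2
claimed∖TSO = {0/2/0}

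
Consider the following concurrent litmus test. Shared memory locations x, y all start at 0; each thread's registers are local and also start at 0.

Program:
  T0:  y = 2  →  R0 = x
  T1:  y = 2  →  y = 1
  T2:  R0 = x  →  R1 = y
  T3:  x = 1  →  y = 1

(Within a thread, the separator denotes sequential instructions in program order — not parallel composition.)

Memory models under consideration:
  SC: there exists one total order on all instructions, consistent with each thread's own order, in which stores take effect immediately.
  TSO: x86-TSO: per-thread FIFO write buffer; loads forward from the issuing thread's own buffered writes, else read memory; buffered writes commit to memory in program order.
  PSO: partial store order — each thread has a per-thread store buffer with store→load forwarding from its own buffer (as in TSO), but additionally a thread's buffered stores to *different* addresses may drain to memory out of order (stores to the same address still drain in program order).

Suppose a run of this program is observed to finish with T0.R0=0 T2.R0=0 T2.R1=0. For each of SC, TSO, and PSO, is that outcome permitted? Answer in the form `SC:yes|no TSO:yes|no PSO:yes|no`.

outcome vector order: (T0.R0,T2.R0,T2.R1)
SC (11): <0 0 0>; <0 0 1>; <0 0 2>; <0 1 1>; <0 1 2>; <1 0 0>; <1 0 1>; <1 0 2>; <1 1 0>; <1 1 1>; <1 1 2>
TSO (12): <0 0 0>; <0 0 1>; <0 0 2>; <0 1 0>; <0 1 1>; <0 1 2>; <1 0 0>; <1 0 1>; <1 0 2>; <1 1 0>; <1 1 1>; <1 1 2>
PSO (12): <0 0 0>; <0 0 1>; <0 0 2>; <0 1 0>; <0 1 1>; <0 1 2>; <1 0 0>; <1 0 1>; <1 0 2>; <1 1 0>; <1 1 1>; <1 1 2>
target <0 0 0> ∈ {SC,TSO,PSO}

SC:yes TSO:yes PSO:yes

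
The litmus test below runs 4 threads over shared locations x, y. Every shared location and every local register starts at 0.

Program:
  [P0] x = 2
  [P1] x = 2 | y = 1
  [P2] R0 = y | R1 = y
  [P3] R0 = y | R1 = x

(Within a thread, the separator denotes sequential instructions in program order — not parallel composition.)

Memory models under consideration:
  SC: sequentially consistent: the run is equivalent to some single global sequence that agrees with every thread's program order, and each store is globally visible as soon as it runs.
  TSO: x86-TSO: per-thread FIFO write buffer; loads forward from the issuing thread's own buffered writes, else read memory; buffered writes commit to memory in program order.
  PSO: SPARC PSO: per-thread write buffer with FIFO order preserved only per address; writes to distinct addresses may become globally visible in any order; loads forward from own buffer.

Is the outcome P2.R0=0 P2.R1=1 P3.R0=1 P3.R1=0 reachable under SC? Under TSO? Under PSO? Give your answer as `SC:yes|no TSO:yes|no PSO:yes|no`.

SC:no TSO:no PSO:yes

outcome vector order: (P2.R0,P2.R1,P3.R0,P3.R1)
SC (9): (0,0,0,0); (0,0,0,2); (0,0,1,2); (0,1,0,0); (0,1,0,2); (0,1,1,2); (1,1,0,0); (1,1,0,2); (1,1,1,2)
TSO (9): (0,0,0,0); (0,0,0,2); (0,0,1,2); (0,1,0,0); (0,1,0,2); (0,1,1,2); (1,1,0,0); (1,1,0,2); (1,1,1,2)
PSO (12): (0,0,0,0); (0,0,0,2); (0,0,1,0); (0,0,1,2); (0,1,0,0); (0,1,0,2); (0,1,1,0); (0,1,1,2); (1,1,0,0); (1,1,0,2); (1,1,1,0); (1,1,1,2)
target (0,1,1,0) ∈ {PSO}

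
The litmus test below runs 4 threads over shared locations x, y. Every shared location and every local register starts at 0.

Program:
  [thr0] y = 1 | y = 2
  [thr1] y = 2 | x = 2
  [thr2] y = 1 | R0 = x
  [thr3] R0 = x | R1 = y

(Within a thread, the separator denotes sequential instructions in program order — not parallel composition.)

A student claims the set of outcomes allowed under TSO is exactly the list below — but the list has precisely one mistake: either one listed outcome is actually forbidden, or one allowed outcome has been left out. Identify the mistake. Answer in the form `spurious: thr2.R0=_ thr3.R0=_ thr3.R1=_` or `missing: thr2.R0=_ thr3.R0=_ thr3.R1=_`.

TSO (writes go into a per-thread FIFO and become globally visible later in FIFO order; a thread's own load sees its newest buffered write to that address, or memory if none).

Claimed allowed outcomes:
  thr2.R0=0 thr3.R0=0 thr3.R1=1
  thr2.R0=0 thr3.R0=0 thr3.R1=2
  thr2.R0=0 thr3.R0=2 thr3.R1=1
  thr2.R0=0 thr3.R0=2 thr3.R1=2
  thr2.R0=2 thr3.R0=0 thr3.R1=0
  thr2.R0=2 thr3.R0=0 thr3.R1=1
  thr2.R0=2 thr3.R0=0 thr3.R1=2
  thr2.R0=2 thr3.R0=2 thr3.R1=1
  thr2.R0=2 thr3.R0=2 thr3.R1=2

outcome vector order: (thr2.R0,thr3.R0,thr3.R1)
[TSO] allowed = {(0,0,0); (0,0,1); (0,0,2); (0,2,1); (0,2,2); (2,0,0); (2,0,1); (2,0,2); (2,2,1); (2,2,2)}
TSO∖claimed = {(0,0,0)}

missing: thr2.R0=0 thr3.R0=0 thr3.R1=0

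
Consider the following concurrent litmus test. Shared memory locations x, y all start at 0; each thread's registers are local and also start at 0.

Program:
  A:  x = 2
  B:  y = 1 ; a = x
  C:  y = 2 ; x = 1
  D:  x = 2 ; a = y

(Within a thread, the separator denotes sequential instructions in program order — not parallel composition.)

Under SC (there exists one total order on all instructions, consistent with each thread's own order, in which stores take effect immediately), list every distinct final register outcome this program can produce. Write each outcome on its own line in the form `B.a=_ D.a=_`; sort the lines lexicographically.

B.a=0 D.a=1
B.a=0 D.a=2
B.a=1 D.a=0
B.a=1 D.a=1
B.a=1 D.a=2
B.a=2 D.a=0
B.a=2 D.a=1
B.a=2 D.a=2

outcome vector order: (B.a,D.a)
|SC outcomes| = 8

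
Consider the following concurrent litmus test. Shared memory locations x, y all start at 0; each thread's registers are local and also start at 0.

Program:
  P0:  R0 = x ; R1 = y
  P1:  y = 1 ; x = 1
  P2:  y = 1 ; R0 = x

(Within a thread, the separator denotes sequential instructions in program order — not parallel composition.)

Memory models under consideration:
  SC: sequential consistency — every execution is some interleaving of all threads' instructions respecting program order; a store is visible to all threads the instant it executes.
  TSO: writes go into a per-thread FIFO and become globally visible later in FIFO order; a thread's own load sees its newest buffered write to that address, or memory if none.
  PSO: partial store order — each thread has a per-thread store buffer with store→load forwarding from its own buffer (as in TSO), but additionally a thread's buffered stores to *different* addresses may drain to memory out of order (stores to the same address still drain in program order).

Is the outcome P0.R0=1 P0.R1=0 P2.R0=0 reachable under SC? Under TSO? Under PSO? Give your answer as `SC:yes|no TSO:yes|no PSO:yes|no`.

SC:no TSO:no PSO:yes

outcome vector order: (P0.R0,P0.R1,P2.R0)
SC: 6 outcomes — {<0 0 0>, <0 0 1>, <0 1 0>, <0 1 1>, <1 1 0>, <1 1 1>}
TSO: 6 outcomes — {<0 0 0>, <0 0 1>, <0 1 0>, <0 1 1>, <1 1 0>, <1 1 1>}
PSO: 8 outcomes — {<0 0 0>, <0 0 1>, <0 1 0>, <0 1 1>, <1 0 0>, <1 0 1>, <1 1 0>, <1 1 1>}
target <1 0 0> ∈ {PSO}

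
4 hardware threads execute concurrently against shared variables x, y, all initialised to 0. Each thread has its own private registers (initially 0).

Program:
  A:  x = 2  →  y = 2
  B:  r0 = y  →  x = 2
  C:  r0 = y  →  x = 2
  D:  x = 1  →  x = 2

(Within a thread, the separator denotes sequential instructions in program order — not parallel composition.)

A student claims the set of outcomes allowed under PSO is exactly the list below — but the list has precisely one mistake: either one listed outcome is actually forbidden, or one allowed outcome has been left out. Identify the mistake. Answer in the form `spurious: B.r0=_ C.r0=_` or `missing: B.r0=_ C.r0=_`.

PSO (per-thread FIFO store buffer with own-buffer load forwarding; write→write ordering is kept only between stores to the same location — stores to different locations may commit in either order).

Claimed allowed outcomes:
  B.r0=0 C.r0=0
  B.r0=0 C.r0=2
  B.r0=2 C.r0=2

missing: B.r0=2 C.r0=0

outcome vector order: (B.r0,C.r0)
under PSO → 00, 02, 20, 22
PSO∖claimed = {20}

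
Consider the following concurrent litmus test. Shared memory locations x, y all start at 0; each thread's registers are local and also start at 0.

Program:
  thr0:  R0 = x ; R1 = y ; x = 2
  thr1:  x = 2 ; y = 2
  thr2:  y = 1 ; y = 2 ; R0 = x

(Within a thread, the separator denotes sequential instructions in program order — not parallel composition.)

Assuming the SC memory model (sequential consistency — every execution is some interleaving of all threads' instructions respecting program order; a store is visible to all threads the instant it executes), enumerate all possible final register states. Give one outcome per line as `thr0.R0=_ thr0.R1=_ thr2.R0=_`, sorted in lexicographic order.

thr0.R0=0 thr0.R1=0 thr2.R0=0
thr0.R0=0 thr0.R1=0 thr2.R0=2
thr0.R0=0 thr0.R1=1 thr2.R0=0
thr0.R0=0 thr0.R1=1 thr2.R0=2
thr0.R0=0 thr0.R1=2 thr2.R0=0
thr0.R0=0 thr0.R1=2 thr2.R0=2
thr0.R0=2 thr0.R1=0 thr2.R0=2
thr0.R0=2 thr0.R1=1 thr2.R0=2
thr0.R0=2 thr0.R1=2 thr2.R0=0
thr0.R0=2 thr0.R1=2 thr2.R0=2

outcome vector order: (thr0.R0,thr0.R1,thr2.R0)
|SC outcomes| = 10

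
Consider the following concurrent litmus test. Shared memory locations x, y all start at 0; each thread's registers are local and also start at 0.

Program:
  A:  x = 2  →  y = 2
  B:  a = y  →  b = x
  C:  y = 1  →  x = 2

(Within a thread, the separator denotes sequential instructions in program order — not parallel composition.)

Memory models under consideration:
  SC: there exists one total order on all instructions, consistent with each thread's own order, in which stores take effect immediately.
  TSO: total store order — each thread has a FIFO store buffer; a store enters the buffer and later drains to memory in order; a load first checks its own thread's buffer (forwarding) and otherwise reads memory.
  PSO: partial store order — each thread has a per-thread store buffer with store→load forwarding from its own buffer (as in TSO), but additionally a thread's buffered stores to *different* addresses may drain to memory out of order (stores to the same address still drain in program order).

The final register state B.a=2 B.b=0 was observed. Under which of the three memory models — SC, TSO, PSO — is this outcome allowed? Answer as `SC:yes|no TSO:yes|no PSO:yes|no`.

outcome vector order: (B.a,B.b)
[SC] allowed = {<0 0> <0 2> <1 0> <1 2> <2 2>}
[TSO] allowed = {<0 0> <0 2> <1 0> <1 2> <2 2>}
[PSO] allowed = {<0 0> <0 2> <1 0> <1 2> <2 0> <2 2>}
target <2 0> ∈ {PSO}

SC:no TSO:no PSO:yes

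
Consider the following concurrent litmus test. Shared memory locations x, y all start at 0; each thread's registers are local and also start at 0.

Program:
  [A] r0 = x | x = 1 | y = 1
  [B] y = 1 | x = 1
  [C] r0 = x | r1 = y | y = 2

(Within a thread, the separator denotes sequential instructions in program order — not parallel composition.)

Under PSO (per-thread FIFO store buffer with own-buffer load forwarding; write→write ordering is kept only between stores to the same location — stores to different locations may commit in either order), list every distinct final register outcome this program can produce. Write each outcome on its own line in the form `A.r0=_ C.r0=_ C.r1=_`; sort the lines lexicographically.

outcome vector order: (A.r0,C.r0,C.r1)
|PSO outcomes| = 8

A.r0=0 C.r0=0 C.r1=0
A.r0=0 C.r0=0 C.r1=1
A.r0=0 C.r0=1 C.r1=0
A.r0=0 C.r0=1 C.r1=1
A.r0=1 C.r0=0 C.r1=0
A.r0=1 C.r0=0 C.r1=1
A.r0=1 C.r0=1 C.r1=0
A.r0=1 C.r0=1 C.r1=1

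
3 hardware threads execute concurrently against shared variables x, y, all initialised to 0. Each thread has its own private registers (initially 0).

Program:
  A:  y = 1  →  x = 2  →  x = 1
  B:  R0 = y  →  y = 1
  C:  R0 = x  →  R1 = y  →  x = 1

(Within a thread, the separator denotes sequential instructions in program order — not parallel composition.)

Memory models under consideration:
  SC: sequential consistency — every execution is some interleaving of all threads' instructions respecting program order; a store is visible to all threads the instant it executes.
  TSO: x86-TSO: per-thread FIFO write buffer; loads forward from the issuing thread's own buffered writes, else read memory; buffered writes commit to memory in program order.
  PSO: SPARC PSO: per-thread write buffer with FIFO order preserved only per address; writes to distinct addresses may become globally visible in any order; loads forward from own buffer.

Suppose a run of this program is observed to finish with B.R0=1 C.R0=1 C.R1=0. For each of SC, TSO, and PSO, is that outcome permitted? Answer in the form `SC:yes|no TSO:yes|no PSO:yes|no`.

outcome vector order: (B.R0,C.R0,C.R1)
under SC → (0,0,0); (0,0,1); (0,1,1); (0,2,1); (1,0,0); (1,0,1); (1,1,1); (1,2,1)
under TSO → (0,0,0); (0,0,1); (0,1,1); (0,2,1); (1,0,0); (1,0,1); (1,1,1); (1,2,1)
under PSO → (0,0,0); (0,0,1); (0,1,0); (0,1,1); (0,2,0); (0,2,1); (1,0,0); (1,0,1); (1,1,0); (1,1,1); (1,2,0); (1,2,1)
target (1,1,0) ∈ {PSO}

SC:no TSO:no PSO:yes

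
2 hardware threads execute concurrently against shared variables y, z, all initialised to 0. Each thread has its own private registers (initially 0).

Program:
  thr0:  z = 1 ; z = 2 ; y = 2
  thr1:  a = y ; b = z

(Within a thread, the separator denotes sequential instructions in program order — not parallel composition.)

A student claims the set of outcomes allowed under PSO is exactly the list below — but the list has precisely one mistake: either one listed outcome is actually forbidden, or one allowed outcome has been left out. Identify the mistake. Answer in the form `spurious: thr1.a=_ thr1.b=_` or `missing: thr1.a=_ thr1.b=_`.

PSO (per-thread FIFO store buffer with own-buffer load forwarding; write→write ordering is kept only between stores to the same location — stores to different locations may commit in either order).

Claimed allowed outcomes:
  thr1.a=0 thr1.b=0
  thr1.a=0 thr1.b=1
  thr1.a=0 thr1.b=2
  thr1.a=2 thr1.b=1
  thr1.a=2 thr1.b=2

outcome vector order: (thr1.a,thr1.b)
PSO: 6 outcomes — {0/0, 0/1, 0/2, 2/0, 2/1, 2/2}
PSO∖claimed = {2/0}

missing: thr1.a=2 thr1.b=0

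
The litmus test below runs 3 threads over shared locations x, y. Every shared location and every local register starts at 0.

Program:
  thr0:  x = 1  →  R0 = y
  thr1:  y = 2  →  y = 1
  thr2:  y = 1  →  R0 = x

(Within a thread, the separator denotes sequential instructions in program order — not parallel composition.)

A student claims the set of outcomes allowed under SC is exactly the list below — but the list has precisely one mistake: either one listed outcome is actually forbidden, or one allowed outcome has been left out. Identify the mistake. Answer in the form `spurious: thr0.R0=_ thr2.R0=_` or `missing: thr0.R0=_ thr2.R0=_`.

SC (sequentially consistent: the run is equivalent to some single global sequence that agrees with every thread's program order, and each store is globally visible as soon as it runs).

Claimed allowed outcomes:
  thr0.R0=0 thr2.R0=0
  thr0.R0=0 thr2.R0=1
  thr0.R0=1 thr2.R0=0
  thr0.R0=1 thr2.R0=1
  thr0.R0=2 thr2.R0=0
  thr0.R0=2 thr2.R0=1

outcome vector order: (thr0.R0,thr2.R0)
[SC] allowed = {(0,1) (1,0) (1,1) (2,0) (2,1)}
claimed∖SC = {(0,0)}

spurious: thr0.R0=0 thr2.R0=0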